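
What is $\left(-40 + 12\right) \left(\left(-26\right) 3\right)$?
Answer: $2184$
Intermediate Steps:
$\left(-40 + 12\right) \left(\left(-26\right) 3\right) = \left(-28\right) \left(-78\right) = 2184$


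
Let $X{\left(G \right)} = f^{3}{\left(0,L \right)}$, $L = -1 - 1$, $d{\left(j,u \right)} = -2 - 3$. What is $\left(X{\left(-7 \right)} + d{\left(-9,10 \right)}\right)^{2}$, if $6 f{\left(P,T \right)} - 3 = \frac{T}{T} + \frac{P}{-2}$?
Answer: $\frac{16129}{729} \approx 22.125$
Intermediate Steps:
$d{\left(j,u \right)} = -5$
$L = -2$
$f{\left(P,T \right)} = \frac{2}{3} - \frac{P}{12}$ ($f{\left(P,T \right)} = \frac{1}{2} + \frac{\frac{T}{T} + \frac{P}{-2}}{6} = \frac{1}{2} + \frac{1 + P \left(- \frac{1}{2}\right)}{6} = \frac{1}{2} + \frac{1 - \frac{P}{2}}{6} = \frac{1}{2} - \left(- \frac{1}{6} + \frac{P}{12}\right) = \frac{2}{3} - \frac{P}{12}$)
$X{\left(G \right)} = \frac{8}{27}$ ($X{\left(G \right)} = \left(\frac{2}{3} - 0\right)^{3} = \left(\frac{2}{3} + 0\right)^{3} = \left(\frac{2}{3}\right)^{3} = \frac{8}{27}$)
$\left(X{\left(-7 \right)} + d{\left(-9,10 \right)}\right)^{2} = \left(\frac{8}{27} - 5\right)^{2} = \left(- \frac{127}{27}\right)^{2} = \frac{16129}{729}$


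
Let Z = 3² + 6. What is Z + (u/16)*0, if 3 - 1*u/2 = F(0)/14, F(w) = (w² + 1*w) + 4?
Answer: 15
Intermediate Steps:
F(w) = 4 + w + w² (F(w) = (w² + w) + 4 = (w + w²) + 4 = 4 + w + w²)
u = 38/7 (u = 6 - 2*(4 + 0 + 0²)/14 = 6 - 2*(4 + 0 + 0)/14 = 6 - 8/14 = 6 - 2*2/7 = 6 - 4/7 = 38/7 ≈ 5.4286)
Z = 15 (Z = 9 + 6 = 15)
Z + (u/16)*0 = 15 + ((38/7)/16)*0 = 15 + ((38/7)*(1/16))*0 = 15 + (19/56)*0 = 15 + 0 = 15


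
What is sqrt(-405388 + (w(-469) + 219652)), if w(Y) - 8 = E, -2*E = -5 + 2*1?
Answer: I*sqrt(742906)/2 ≈ 430.96*I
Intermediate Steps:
E = 3/2 (E = -(-5 + 2*1)/2 = -(-5 + 2)/2 = -1/2*(-3) = 3/2 ≈ 1.5000)
w(Y) = 19/2 (w(Y) = 8 + 3/2 = 19/2)
sqrt(-405388 + (w(-469) + 219652)) = sqrt(-405388 + (19/2 + 219652)) = sqrt(-405388 + 439323/2) = sqrt(-371453/2) = I*sqrt(742906)/2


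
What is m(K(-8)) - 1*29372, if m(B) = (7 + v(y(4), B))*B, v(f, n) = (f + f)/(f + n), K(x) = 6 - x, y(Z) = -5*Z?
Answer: -87542/3 ≈ -29181.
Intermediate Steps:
v(f, n) = 2*f/(f + n) (v(f, n) = (2*f)/(f + n) = 2*f/(f + n))
m(B) = B*(7 - 40/(-20 + B)) (m(B) = (7 + 2*(-5*4)/(-5*4 + B))*B = (7 + 2*(-20)/(-20 + B))*B = (7 - 40/(-20 + B))*B = B*(7 - 40/(-20 + B)))
m(K(-8)) - 1*29372 = (6 - 1*(-8))*(-180 + 7*(6 - 1*(-8)))/(-20 + (6 - 1*(-8))) - 1*29372 = (6 + 8)*(-180 + 7*(6 + 8))/(-20 + (6 + 8)) - 29372 = 14*(-180 + 7*14)/(-20 + 14) - 29372 = 14*(-180 + 98)/(-6) - 29372 = 14*(-1/6)*(-82) - 29372 = 574/3 - 29372 = -87542/3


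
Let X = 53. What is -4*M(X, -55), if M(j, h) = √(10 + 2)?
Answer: -8*√3 ≈ -13.856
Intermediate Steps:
M(j, h) = 2*√3 (M(j, h) = √12 = 2*√3)
-4*M(X, -55) = -8*√3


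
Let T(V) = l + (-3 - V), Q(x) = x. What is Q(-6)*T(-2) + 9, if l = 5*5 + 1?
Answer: -141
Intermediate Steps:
l = 26 (l = 25 + 1 = 26)
T(V) = 23 - V (T(V) = 26 + (-3 - V) = 23 - V)
Q(-6)*T(-2) + 9 = -6*(23 - 1*(-2)) + 9 = -6*(23 + 2) + 9 = -6*25 + 9 = -150 + 9 = -141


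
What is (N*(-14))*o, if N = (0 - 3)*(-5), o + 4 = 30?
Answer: -5460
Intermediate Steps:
o = 26 (o = -4 + 30 = 26)
N = 15 (N = -3*(-5) = 15)
(N*(-14))*o = (15*(-14))*26 = -210*26 = -5460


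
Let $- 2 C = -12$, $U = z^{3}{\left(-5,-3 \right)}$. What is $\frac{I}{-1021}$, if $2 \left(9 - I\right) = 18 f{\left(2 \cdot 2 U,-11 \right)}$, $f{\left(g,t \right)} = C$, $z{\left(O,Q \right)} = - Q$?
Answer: $\frac{45}{1021} \approx 0.044074$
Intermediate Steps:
$U = 27$ ($U = \left(\left(-1\right) \left(-3\right)\right)^{3} = 3^{3} = 27$)
$C = 6$ ($C = \left(- \frac{1}{2}\right) \left(-12\right) = 6$)
$f{\left(g,t \right)} = 6$
$I = -45$ ($I = 9 - \frac{18 \cdot 6}{2} = 9 - 54 = -45$)
$\frac{I}{-1021} = - \frac{45}{-1021} = \left(-45\right) \left(- \frac{1}{1021}\right) = \frac{45}{1021}$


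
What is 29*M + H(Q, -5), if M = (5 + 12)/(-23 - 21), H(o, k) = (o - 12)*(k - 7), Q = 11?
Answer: 35/44 ≈ 0.79545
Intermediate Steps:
H(o, k) = (-12 + o)*(-7 + k)
M = -17/44 (M = 17/(-44) = 17*(-1/44) = -17/44 ≈ -0.38636)
29*M + H(Q, -5) = 29*(-17/44) + (84 - 12*(-5) - 7*11 - 5*11) = -493/44 + (84 + 60 - 77 - 55) = -493/44 + 12 = 35/44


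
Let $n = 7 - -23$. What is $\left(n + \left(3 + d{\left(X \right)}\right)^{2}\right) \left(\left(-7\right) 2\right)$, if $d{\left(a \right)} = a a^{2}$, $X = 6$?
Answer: $-671874$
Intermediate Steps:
$d{\left(a \right)} = a^{3}$
$n = 30$ ($n = 7 + 23 = 30$)
$\left(n + \left(3 + d{\left(X \right)}\right)^{2}\right) \left(\left(-7\right) 2\right) = \left(30 + \left(3 + 6^{3}\right)^{2}\right) \left(\left(-7\right) 2\right) = \left(30 + \left(3 + 216\right)^{2}\right) \left(-14\right) = \left(30 + 219^{2}\right) \left(-14\right) = \left(30 + 47961\right) \left(-14\right) = 47991 \left(-14\right) = -671874$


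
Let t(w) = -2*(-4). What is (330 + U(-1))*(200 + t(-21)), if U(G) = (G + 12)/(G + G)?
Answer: 67496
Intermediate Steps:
U(G) = (12 + G)/(2*G) (U(G) = (12 + G)/((2*G)) = (12 + G)*(1/(2*G)) = (12 + G)/(2*G))
t(w) = 8
(330 + U(-1))*(200 + t(-21)) = (330 + (½)*(12 - 1)/(-1))*(200 + 8) = (330 + (½)*(-1)*11)*208 = (330 - 11/2)*208 = (649/2)*208 = 67496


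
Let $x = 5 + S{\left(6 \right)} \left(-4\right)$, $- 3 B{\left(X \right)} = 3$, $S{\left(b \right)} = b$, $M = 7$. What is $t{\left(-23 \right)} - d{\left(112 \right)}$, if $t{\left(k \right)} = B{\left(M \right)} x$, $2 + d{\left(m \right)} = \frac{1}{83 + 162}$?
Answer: $\frac{5144}{245} \approx 20.996$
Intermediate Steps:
$d{\left(m \right)} = - \frac{489}{245}$ ($d{\left(m \right)} = -2 + \frac{1}{83 + 162} = -2 + \frac{1}{245} = - \frac{489}{245}$)
$B{\left(X \right)} = -1$ ($B{\left(X \right)} = \left(- \frac{1}{3}\right) 3 = -1$)
$x = -19$ ($x = 5 + 6 \left(-4\right) = 5 - 24 = -19$)
$t{\left(k \right)} = 19$ ($t{\left(k \right)} = \left(-1\right) \left(-19\right) = 19$)
$t{\left(-23 \right)} - d{\left(112 \right)} = 19 - - \frac{489}{245} = 19 + \frac{489}{245} = \frac{5144}{245}$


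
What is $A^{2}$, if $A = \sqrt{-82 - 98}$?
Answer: $-180$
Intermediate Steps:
$A = 6 i \sqrt{5}$ ($A = \sqrt{-180} = 6 i \sqrt{5} \approx 13.416 i$)
$A^{2} = \left(6 i \sqrt{5}\right)^{2} = -180$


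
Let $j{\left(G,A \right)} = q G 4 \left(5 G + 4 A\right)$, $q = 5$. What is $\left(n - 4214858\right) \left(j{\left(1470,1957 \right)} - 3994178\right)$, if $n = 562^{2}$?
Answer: $-1724296138124308$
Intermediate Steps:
$j{\left(G,A \right)} = 20 G \left(4 A + 5 G\right)$ ($j{\left(G,A \right)} = 5 G 4 \left(5 G + 4 A\right) = 20 G \left(4 A + 5 G\right)$)
$n = 315844$
$\left(n - 4214858\right) \left(j{\left(1470,1957 \right)} - 3994178\right) = \left(315844 - 4214858\right) \left(20 \cdot 1470 \left(4 \cdot 1957 + 5 \cdot 1470\right) - 3994178\right) = - 3899014 \left(20 \cdot 1470 \left(7828 + 7350\right) - 3994178\right) = - 3899014 \left(20 \cdot 1470 \cdot 15178 - 3994178\right) = - 3899014 \left(446233200 - 3994178\right) = \left(-3899014\right) 442239022 = -1724296138124308$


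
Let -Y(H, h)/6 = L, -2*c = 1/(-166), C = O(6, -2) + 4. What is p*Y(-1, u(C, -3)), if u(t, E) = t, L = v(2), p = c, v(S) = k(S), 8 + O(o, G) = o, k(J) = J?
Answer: -3/83 ≈ -0.036145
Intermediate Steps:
O(o, G) = -8 + o
C = 2 (C = (-8 + 6) + 4 = -2 + 4 = 2)
v(S) = S
c = 1/332 (c = -½/(-166) = -½*(-1/166) = 1/332 ≈ 0.0030120)
p = 1/332 ≈ 0.0030120
L = 2
Y(H, h) = -12 (Y(H, h) = -6*2 = -12)
p*Y(-1, u(C, -3)) = (1/332)*(-12) = -3/83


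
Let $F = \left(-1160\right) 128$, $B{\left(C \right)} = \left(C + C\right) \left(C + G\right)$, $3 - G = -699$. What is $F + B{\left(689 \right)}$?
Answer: $1768318$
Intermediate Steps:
$G = 702$ ($G = 3 - -699 = 3 + 699 = 702$)
$B{\left(C \right)} = 2 C \left(702 + C\right)$ ($B{\left(C \right)} = \left(C + C\right) \left(C + 702\right) = 2 C \left(702 + C\right)$)
$F = -148480$
$F + B{\left(689 \right)} = -148480 + 2 \cdot 689 \left(702 + 689\right) = -148480 + 2 \cdot 689 \cdot 1391 = -148480 + 1916798 = 1768318$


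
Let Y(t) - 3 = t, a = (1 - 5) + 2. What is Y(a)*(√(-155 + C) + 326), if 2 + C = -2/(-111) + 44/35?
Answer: 326 + I*√2350390035/3885 ≈ 326.0 + 12.479*I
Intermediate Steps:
C = -2816/3885 (C = -2 + (-2/(-111) + 44/35) = -2 + (-2*(-1/111) + 44*(1/35)) = -2 + (2/111 + 44/35) = -2 + 4954/3885 = -2816/3885 ≈ -0.72484)
a = -2 (a = -4 + 2 = -2)
Y(t) = 3 + t
Y(a)*(√(-155 + C) + 326) = (3 - 2)*(√(-155 - 2816/3885) + 326) = 1*(√(-604991/3885) + 326) = 1*(I*√2350390035/3885 + 326) = 1*(326 + I*√2350390035/3885) = 326 + I*√2350390035/3885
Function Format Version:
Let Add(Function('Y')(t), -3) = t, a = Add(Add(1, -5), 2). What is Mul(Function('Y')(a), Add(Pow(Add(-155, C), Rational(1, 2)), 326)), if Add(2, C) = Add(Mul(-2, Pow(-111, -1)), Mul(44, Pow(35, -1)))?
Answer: Add(326, Mul(Rational(1, 3885), I, Pow(2350390035, Rational(1, 2)))) ≈ Add(326.00, Mul(12.479, I))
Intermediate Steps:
C = Rational(-2816, 3885) (C = Add(-2, Add(Mul(-2, Pow(-111, -1)), Mul(44, Pow(35, -1)))) = Add(-2, Add(Mul(-2, Rational(-1, 111)), Mul(44, Rational(1, 35)))) = Add(-2, Add(Rational(2, 111), Rational(44, 35))) = Add(-2, Rational(4954, 3885)) = Rational(-2816, 3885) ≈ -0.72484)
a = -2 (a = Add(-4, 2) = -2)
Function('Y')(t) = Add(3, t)
Mul(Function('Y')(a), Add(Pow(Add(-155, C), Rational(1, 2)), 326)) = Mul(Add(3, -2), Add(Pow(Add(-155, Rational(-2816, 3885)), Rational(1, 2)), 326)) = Mul(1, Add(Pow(Rational(-604991, 3885), Rational(1, 2)), 326)) = Mul(1, Add(Mul(Rational(1, 3885), I, Pow(2350390035, Rational(1, 2))), 326)) = Mul(1, Add(326, Mul(Rational(1, 3885), I, Pow(2350390035, Rational(1, 2))))) = Add(326, Mul(Rational(1, 3885), I, Pow(2350390035, Rational(1, 2))))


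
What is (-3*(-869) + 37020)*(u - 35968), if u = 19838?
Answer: -639183510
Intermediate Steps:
(-3*(-869) + 37020)*(u - 35968) = (-3*(-869) + 37020)*(19838 - 35968) = (2607 + 37020)*(-16130) = 39627*(-16130) = -639183510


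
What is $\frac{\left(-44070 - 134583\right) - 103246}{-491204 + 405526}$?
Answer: $\frac{281899}{85678} \approx 3.2902$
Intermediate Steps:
$\frac{\left(-44070 - 134583\right) - 103246}{-491204 + 405526} = \frac{\left(-44070 - 134583\right) - 103246}{-85678} = \left(-178653 - 103246\right) \left(- \frac{1}{85678}\right) = \left(-281899\right) \left(- \frac{1}{85678}\right) = \frac{281899}{85678}$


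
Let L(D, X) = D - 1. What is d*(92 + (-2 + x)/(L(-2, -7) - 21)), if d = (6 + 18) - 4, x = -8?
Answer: 5545/3 ≈ 1848.3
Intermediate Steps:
L(D, X) = -1 + D
d = 20 (d = 24 - 4 = 20)
d*(92 + (-2 + x)/(L(-2, -7) - 21)) = 20*(92 + (-2 - 8)/((-1 - 2) - 21)) = 20*(92 - 10/(-3 - 21)) = 20*(92 - 10/(-24)) = 20*(92 - 10*(-1/24)) = 20*(92 + 5/12) = 20*(1109/12) = 5545/3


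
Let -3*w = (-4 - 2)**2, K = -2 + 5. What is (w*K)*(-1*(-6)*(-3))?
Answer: 648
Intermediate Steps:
K = 3
w = -12 (w = -(-4 - 2)**2/3 = -1/3*(-6)**2 = -1/3*36 = -12)
(w*K)*(-1*(-6)*(-3)) = (-12*3)*(-1*(-6)*(-3)) = -216*(-3) = -36*(-18) = 648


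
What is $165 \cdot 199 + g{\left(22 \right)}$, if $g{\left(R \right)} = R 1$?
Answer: $32857$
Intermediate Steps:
$g{\left(R \right)} = R$
$165 \cdot 199 + g{\left(22 \right)} = 165 \cdot 199 + 22 = 32835 + 22 = 32857$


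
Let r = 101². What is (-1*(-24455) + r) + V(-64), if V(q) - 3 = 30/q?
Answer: 1109073/32 ≈ 34659.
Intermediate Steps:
r = 10201
V(q) = 3 + 30/q
(-1*(-24455) + r) + V(-64) = (-1*(-24455) + 10201) + (3 + 30/(-64)) = (24455 + 10201) + (3 + 30*(-1/64)) = 34656 + (3 - 15/32) = 34656 + 81/32 = 1109073/32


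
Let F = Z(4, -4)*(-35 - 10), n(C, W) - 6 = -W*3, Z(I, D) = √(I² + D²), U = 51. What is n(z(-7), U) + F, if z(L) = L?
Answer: -147 - 180*√2 ≈ -401.56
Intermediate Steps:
Z(I, D) = √(D² + I²)
n(C, W) = 6 - 3*W (n(C, W) = 6 - W*3 = 6 - 3*W)
F = -180*√2 (F = √((-4)² + 4²)*(-35 - 10) = √(16 + 16)*(-45) = √32*(-45) = (4*√2)*(-45) = -180*√2 ≈ -254.56)
n(z(-7), U) + F = (6 - 3*51) - 180*√2 = (6 - 153) - 180*√2 = -147 - 180*√2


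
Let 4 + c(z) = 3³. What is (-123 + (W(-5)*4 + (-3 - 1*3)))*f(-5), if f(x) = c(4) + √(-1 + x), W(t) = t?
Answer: -3427 - 149*I*√6 ≈ -3427.0 - 364.97*I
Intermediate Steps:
c(z) = 23 (c(z) = -4 + 3³ = -4 + 27 = 23)
f(x) = 23 + √(-1 + x)
(-123 + (W(-5)*4 + (-3 - 1*3)))*f(-5) = (-123 + (-5*4 + (-3 - 1*3)))*(23 + √(-1 - 5)) = (-123 + (-20 + (-3 - 3)))*(23 + √(-6)) = (-123 + (-20 - 6))*(23 + I*√6) = (-123 - 26)*(23 + I*√6) = -149*(23 + I*√6) = -3427 - 149*I*√6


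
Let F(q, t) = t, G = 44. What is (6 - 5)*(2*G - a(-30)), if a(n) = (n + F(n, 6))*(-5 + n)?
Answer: -752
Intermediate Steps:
a(n) = (-5 + n)*(6 + n) (a(n) = (n + 6)*(-5 + n) = (6 + n)*(-5 + n) = (-5 + n)*(6 + n))
(6 - 5)*(2*G - a(-30)) = (6 - 5)*(2*44 - (-30 - 30 + (-30)**2)) = 1*(88 - (-30 - 30 + 900)) = 1*(88 - 1*840) = 1*(88 - 840) = 1*(-752) = -752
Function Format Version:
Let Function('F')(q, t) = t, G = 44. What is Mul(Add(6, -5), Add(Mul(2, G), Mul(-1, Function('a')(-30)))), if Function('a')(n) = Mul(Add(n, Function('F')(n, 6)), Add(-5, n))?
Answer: -752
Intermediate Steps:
Function('a')(n) = Mul(Add(-5, n), Add(6, n)) (Function('a')(n) = Mul(Add(n, 6), Add(-5, n)) = Mul(Add(6, n), Add(-5, n)) = Mul(Add(-5, n), Add(6, n)))
Mul(Add(6, -5), Add(Mul(2, G), Mul(-1, Function('a')(-30)))) = Mul(Add(6, -5), Add(Mul(2, 44), Mul(-1, Add(-30, -30, Pow(-30, 2))))) = Mul(1, Add(88, Mul(-1, Add(-30, -30, 900)))) = Mul(1, Add(88, Mul(-1, 840))) = Mul(1, Add(88, -840)) = Mul(1, -752) = -752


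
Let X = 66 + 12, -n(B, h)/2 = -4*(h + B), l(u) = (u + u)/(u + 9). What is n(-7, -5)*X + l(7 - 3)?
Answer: -97336/13 ≈ -7487.4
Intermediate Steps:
l(u) = 2*u/(9 + u) (l(u) = (2*u)/(9 + u) = 2*u/(9 + u))
n(B, h) = 8*B + 8*h (n(B, h) = -(-8)*(h + B) = -(-8)*(B + h) = -2*(-4*B - 4*h) = 8*B + 8*h)
X = 78
n(-7, -5)*X + l(7 - 3) = (8*(-7) + 8*(-5))*78 + 2*(7 - 3)/(9 + (7 - 3)) = (-56 - 40)*78 + 2*4/(9 + 4) = -96*78 + 2*4/13 = -7488 + 2*4*(1/13) = -7488 + 8/13 = -97336/13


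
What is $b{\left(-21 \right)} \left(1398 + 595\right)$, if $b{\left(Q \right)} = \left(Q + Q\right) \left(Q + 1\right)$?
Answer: $1674120$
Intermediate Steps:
$b{\left(Q \right)} = 2 Q \left(1 + Q\right)$
$b{\left(-21 \right)} \left(1398 + 595\right) = 2 \left(-21\right) \left(1 - 21\right) \left(1398 + 595\right) = 2 \left(-21\right) \left(-20\right) 1993 = 840 \cdot 1993 = 1674120$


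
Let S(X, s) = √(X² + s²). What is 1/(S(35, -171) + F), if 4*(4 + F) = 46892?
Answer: 11719/137304495 - √30466/137304495 ≈ 8.4079e-5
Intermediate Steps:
F = 11719 (F = -4 + (¼)*46892 = -4 + 11723 = 11719)
1/(S(35, -171) + F) = 1/(√(35² + (-171)²) + 11719) = 1/(√(1225 + 29241) + 11719) = 1/(√30466 + 11719) = 1/(11719 + √30466)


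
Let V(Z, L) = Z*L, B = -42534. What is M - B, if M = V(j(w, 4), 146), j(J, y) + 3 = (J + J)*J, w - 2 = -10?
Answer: 60784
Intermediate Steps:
w = -8 (w = 2 - 10 = -8)
j(J, y) = -3 + 2*J² (j(J, y) = -3 + (J + J)*J = -3 + (2*J)*J = -3 + 2*J²)
V(Z, L) = L*Z
M = 18250 (M = 146*(-3 + 2*(-8)²) = 146*(-3 + 2*64) = 146*(-3 + 128) = 146*125 = 18250)
M - B = 18250 - 1*(-42534) = 18250 + 42534 = 60784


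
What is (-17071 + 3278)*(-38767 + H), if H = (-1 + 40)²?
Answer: 513734078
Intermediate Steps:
H = 1521 (H = 39² = 1521)
(-17071 + 3278)*(-38767 + H) = (-17071 + 3278)*(-38767 + 1521) = -13793*(-37246) = 513734078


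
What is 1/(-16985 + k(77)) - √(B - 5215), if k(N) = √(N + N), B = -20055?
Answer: -16985/288490071 - √154/288490071 - 19*I*√70 ≈ -5.8919e-5 - 158.97*I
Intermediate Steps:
k(N) = √2*√N (k(N) = √(2*N) = √2*√N)
1/(-16985 + k(77)) - √(B - 5215) = 1/(-16985 + √2*√77) - √(-20055 - 5215) = 1/(-16985 + √154) - √(-25270) = 1/(-16985 + √154) - 19*I*√70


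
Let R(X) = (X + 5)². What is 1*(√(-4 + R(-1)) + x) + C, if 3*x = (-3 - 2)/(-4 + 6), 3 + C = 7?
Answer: 19/6 + 2*√3 ≈ 6.6308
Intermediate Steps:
R(X) = (5 + X)²
C = 4 (C = -3 + 7 = 4)
x = -⅚ (x = ((-3 - 2)/(-4 + 6))/3 = (-5/2)/3 = (-5*½)/3 = (⅓)*(-5/2) = -⅚ ≈ -0.83333)
1*(√(-4 + R(-1)) + x) + C = 1*(√(-4 + (5 - 1)²) - ⅚) + 4 = 1*(√(-4 + 4²) - ⅚) + 4 = 1*(√(-4 + 16) - ⅚) + 4 = 1*(√12 - ⅚) + 4 = 1*(2*√3 - ⅚) + 4 = 1*(-⅚ + 2*√3) + 4 = (-⅚ + 2*√3) + 4 = 19/6 + 2*√3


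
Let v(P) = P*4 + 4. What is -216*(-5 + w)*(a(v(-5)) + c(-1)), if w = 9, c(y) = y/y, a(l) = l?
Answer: 12960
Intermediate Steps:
v(P) = 4 + 4*P (v(P) = 4*P + 4 = 4 + 4*P)
c(y) = 1
-216*(-5 + w)*(a(v(-5)) + c(-1)) = -216*(-5 + 9)*((4 + 4*(-5)) + 1) = -864*((4 - 20) + 1) = -864*(-16 + 1) = -864*(-15) = -216*(-60) = 12960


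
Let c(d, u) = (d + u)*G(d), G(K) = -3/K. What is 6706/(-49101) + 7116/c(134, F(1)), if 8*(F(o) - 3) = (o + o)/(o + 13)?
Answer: -874024115426/376751973 ≈ -2319.9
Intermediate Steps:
F(o) = 3 + o/(4*(13 + o)) (F(o) = 3 + ((o + o)/(o + 13))/8 = 3 + ((2*o)/(13 + o))/8 = 3 + (2*o/(13 + o))/8 = 3 + o/(4*(13 + o)))
c(d, u) = -3*(d + u)/d (c(d, u) = (d + u)*(-3/d) = -3*(d + u)/d)
6706/(-49101) + 7116/c(134, F(1)) = 6706/(-49101) + 7116/(-3 - 3*13*(12 + 1)/(4*(13 + 1))/134) = 6706*(-1/49101) + 7116/(-3 - 3*(13/4)*13/14*1/134) = -6706/49101 + 7116/(-3 - 3*(13/4)*(1/14)*13*1/134) = -6706/49101 + 7116/(-3 - 3*169/56*1/134) = -6706/49101 + 7116/(-3 - 507/7504) = -6706/49101 + 7116/(-23019/7504) = -6706/49101 + 7116*(-7504/23019) = -6706/49101 - 17799488/7673 = -874024115426/376751973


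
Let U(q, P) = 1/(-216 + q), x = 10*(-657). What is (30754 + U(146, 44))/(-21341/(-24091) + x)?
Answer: -51862598889/11077957030 ≈ -4.6816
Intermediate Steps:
x = -6570
(30754 + U(146, 44))/(-21341/(-24091) + x) = (30754 + 1/(-216 + 146))/(-21341/(-24091) - 6570) = (30754 + 1/(-70))/(-21341*(-1/24091) - 6570) = (30754 - 1/70)/(21341/24091 - 6570) = 2152779/(70*(-158256529/24091)) = (2152779/70)*(-24091/158256529) = -51862598889/11077957030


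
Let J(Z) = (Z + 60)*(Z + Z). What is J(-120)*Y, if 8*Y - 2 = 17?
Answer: 34200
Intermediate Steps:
Y = 19/8 (Y = ¼ + (⅛)*17 = ¼ + 17/8 = 19/8 ≈ 2.3750)
J(Z) = 2*Z*(60 + Z) (J(Z) = (60 + Z)*(2*Z) = 2*Z*(60 + Z))
J(-120)*Y = (2*(-120)*(60 - 120))*(19/8) = (2*(-120)*(-60))*(19/8) = 14400*(19/8) = 34200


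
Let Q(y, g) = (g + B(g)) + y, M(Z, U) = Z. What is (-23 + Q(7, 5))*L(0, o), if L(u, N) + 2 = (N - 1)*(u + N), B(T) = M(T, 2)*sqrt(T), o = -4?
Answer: -198 + 90*sqrt(5) ≈ 3.2461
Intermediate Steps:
B(T) = T**(3/2) (B(T) = T*sqrt(T) = T**(3/2))
L(u, N) = -2 + (-1 + N)*(N + u) (L(u, N) = -2 + (N - 1)*(u + N) = -2 + (-1 + N)*(N + u))
Q(y, g) = g + y + g**(3/2) (Q(y, g) = (g + g**(3/2)) + y = g + y + g**(3/2))
(-23 + Q(7, 5))*L(0, o) = (-23 + (5 + 7 + 5**(3/2)))*(-2 + (-4)**2 - 1*(-4) - 1*0 - 4*0) = (-23 + (5 + 7 + 5*sqrt(5)))*(-2 + 16 + 4 + 0 + 0) = (-23 + (12 + 5*sqrt(5)))*18 = (-11 + 5*sqrt(5))*18 = -198 + 90*sqrt(5)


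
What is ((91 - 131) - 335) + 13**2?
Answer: -206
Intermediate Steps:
((91 - 131) - 335) + 13**2 = (-40 - 335) + 169 = -375 + 169 = -206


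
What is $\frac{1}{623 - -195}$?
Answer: $\frac{1}{818} \approx 0.0012225$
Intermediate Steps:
$\frac{1}{623 - -195} = \frac{1}{623 + 195} = \frac{1}{818}$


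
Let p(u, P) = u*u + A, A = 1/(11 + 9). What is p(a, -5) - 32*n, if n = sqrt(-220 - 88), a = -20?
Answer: 8001/20 - 64*I*sqrt(77) ≈ 400.05 - 561.6*I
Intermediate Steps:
A = 1/20 ≈ 0.050000
p(u, P) = 1/20 + u**2 (p(u, P) = u*u + 1/20 = u**2 + 1/20 = 1/20 + u**2)
n = 2*I*sqrt(77) (n = sqrt(-308) = 2*I*sqrt(77) ≈ 17.55*I)
p(a, -5) - 32*n = (1/20 + (-20)**2) - 64*I*sqrt(77) = (1/20 + 400) - 64*I*sqrt(77) = 8001/20 - 64*I*sqrt(77)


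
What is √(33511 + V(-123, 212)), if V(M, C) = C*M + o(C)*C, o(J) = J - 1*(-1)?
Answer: √52591 ≈ 229.33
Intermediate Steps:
o(J) = 1 + J (o(J) = J + 1 = 1 + J)
V(M, C) = C*M + C*(1 + C) (V(M, C) = C*M + (1 + C)*C = C*M + C*(1 + C))
√(33511 + V(-123, 212)) = √(33511 + 212*(1 + 212 - 123)) = √(33511 + 212*90) = √(33511 + 19080) = √52591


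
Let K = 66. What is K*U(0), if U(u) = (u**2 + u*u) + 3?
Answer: 198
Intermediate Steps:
U(u) = 3 + 2*u**2 (U(u) = (u**2 + u**2) + 3 = 2*u**2 + 3 = 3 + 2*u**2)
K*U(0) = 66*(3 + 2*0**2) = 66*(3 + 2*0) = 66*(3 + 0) = 66*3 = 198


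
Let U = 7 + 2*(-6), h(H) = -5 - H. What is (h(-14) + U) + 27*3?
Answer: 85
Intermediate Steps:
U = -5 (U = 7 - 12 = -5)
(h(-14) + U) + 27*3 = ((-5 - 1*(-14)) - 5) + 27*3 = ((-5 + 14) - 5) + 81 = (9 - 5) + 81 = 4 + 81 = 85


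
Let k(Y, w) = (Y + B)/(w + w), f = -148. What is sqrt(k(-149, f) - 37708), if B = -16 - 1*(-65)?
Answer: I*sqrt(206487158)/74 ≈ 194.18*I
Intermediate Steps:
B = 49 (B = -16 + 65 = 49)
k(Y, w) = (49 + Y)/(2*w) (k(Y, w) = (Y + 49)/(w + w) = (49 + Y)/((2*w)) = (49 + Y)*(1/(2*w)) = (49 + Y)/(2*w))
sqrt(k(-149, f) - 37708) = sqrt((1/2)*(49 - 149)/(-148) - 37708) = sqrt((1/2)*(-1/148)*(-100) - 37708) = sqrt(25/74 - 37708) = sqrt(-2790367/74) = I*sqrt(206487158)/74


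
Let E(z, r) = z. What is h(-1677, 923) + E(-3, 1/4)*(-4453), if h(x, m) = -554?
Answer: 12805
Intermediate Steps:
h(-1677, 923) + E(-3, 1/4)*(-4453) = -554 - 3*(-4453) = -554 + 13359 = 12805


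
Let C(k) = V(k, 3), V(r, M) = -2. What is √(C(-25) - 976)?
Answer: I*√978 ≈ 31.273*I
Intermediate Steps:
C(k) = -2
√(C(-25) - 976) = √(-2 - 976) = √(-978) = I*√978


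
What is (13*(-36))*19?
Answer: -8892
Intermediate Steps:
(13*(-36))*19 = -468*19 = -8892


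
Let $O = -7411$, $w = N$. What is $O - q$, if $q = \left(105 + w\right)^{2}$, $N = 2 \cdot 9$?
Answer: $-22540$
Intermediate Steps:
$N = 18$
$w = 18$
$q = 15129$ ($q = \left(105 + 18\right)^{2} = 123^{2} = 15129$)
$O - q = -7411 - 15129 = -22540$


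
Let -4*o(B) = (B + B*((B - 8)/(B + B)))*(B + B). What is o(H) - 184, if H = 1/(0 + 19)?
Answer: -265547/1444 ≈ -183.90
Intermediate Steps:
H = 1/19 ≈ 0.052632
o(B) = -B*(-4 + 3*B/2)/2 (o(B) = -(B + B*((B - 8)/(B + B)))*(B + B)/4 = -(B + B*((-8 + B)/((2*B))))*2*B/4 = -(B + B*((-8 + B)*(1/(2*B))))*2*B/4 = -(B + B*((-8 + B)/(2*B)))*2*B/4 = -(B + (-4 + B/2))*2*B/4 = -(-4 + 3*B/2)*2*B/4 = -B*(-4 + 3*B/2)/2)
o(H) - 184 = (¼)*(1/19)*(8 - 3*1/19) - 184 = (¼)*(1/19)*(8 - 3/19) - 184 = (¼)*(1/19)*(149/19) - 184 = 149/1444 - 184 = -265547/1444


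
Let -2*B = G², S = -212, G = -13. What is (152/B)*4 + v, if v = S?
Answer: -37044/169 ≈ -219.20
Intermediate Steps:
v = -212
B = -169/2 (B = -½*(-13)² = -½*169 = -169/2 ≈ -84.500)
(152/B)*4 + v = (152/(-169/2))*4 - 212 = (152*(-2/169))*4 - 212 = -304/169*4 - 212 = -1216/169 - 212 = -37044/169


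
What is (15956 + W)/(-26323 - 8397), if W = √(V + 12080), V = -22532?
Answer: -3989/8680 - I*√2613/17360 ≈ -0.45956 - 0.0029446*I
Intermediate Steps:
W = 2*I*√2613 (W = √(-22532 + 12080) = √(-10452) = 2*I*√2613 ≈ 102.23*I)
(15956 + W)/(-26323 - 8397) = (15956 + 2*I*√2613)/(-26323 - 8397) = (15956 + 2*I*√2613)/(-34720) = (15956 + 2*I*√2613)*(-1/34720) = -3989/8680 - I*√2613/17360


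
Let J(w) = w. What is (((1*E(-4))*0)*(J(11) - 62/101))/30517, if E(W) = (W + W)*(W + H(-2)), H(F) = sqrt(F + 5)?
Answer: 0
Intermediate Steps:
H(F) = sqrt(5 + F)
E(W) = 2*W*(W + sqrt(3)) (E(W) = (W + W)*(W + sqrt(5 - 2)) = (2*W)*(W + sqrt(3)) = 2*W*(W + sqrt(3)))
(((1*E(-4))*0)*(J(11) - 62/101))/30517 = (((1*(2*(-4)*(-4 + sqrt(3))))*0)*(11 - 62/101))/30517 = (((1*(32 - 8*sqrt(3)))*0)*(11 - 62*1/101))*(1/30517) = (((32 - 8*sqrt(3))*0)*(11 - 62/101))*(1/30517) = (0*(1049/101))*(1/30517) = 0*(1/30517) = 0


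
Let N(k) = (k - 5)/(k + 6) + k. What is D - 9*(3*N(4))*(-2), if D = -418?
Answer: -1037/5 ≈ -207.40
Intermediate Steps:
N(k) = k + (-5 + k)/(6 + k) (N(k) = (-5 + k)/(6 + k) + k = k + (-5 + k)/(6 + k))
D - 9*(3*N(4))*(-2) = -418 - 9*(3*((-5 + 4² + 7*4)/(6 + 4)))*(-2) = -418 - 9*(3*((-5 + 16 + 28)/10))*(-2) = -418 - 9*(3*((⅒)*39))*(-2) = -418 - 9*(3*(39/10))*(-2) = -418 - 9*(117/10)*(-2) = -418 - 9*(-117)/5 = -418 - 1*(-1053/5) = -418 + 1053/5 = -1037/5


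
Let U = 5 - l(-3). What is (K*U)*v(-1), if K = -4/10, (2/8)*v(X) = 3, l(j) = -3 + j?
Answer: -264/5 ≈ -52.800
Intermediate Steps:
v(X) = 12 (v(X) = 4*3 = 12)
U = 11 (U = 5 - (-3 - 3) = 5 - 1*(-6) = 5 + 6 = 11)
K = -⅖ (K = -4*⅒ = -⅖ ≈ -0.40000)
(K*U)*v(-1) = -⅖*11*12 = -22/5*12 = -264/5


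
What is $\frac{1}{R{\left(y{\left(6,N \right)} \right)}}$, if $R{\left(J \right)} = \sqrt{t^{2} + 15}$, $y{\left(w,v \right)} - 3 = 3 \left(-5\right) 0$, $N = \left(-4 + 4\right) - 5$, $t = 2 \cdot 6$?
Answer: $\frac{\sqrt{159}}{159} \approx 0.079305$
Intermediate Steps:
$t = 12$
$N = -5$ ($N = 0 - 5 = -5$)
$y{\left(w,v \right)} = 3$ ($y{\left(w,v \right)} = 3 + 3 \left(-5\right) 0 = 3 - 0 = 3 + 0 = 3$)
$R{\left(J \right)} = \sqrt{159}$ ($R{\left(J \right)} = \sqrt{12^{2} + 15} = \sqrt{144 + 15} = \sqrt{159}$)
$\frac{1}{R{\left(y{\left(6,N \right)} \right)}} = \frac{1}{\sqrt{159}} = \frac{\sqrt{159}}{159}$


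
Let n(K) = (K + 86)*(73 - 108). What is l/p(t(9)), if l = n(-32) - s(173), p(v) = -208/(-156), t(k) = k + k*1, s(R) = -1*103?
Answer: -5361/4 ≈ -1340.3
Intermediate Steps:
s(R) = -103
t(k) = 2*k (t(k) = k + k = 2*k)
p(v) = 4/3 (p(v) = -208*(-1/156) = 4/3)
n(K) = -3010 - 35*K (n(K) = (86 + K)*(-35) = -3010 - 35*K)
l = -1787 (l = (-3010 - 35*(-32)) - 1*(-103) = (-3010 + 1120) + 103 = -1890 + 103 = -1787)
l/p(t(9)) = -1787/4/3 = -1787*¾ = -5361/4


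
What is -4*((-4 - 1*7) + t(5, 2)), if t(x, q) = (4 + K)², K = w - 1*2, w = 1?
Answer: 8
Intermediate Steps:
K = -1 (K = 1 - 1*2 = 1 - 2 = -1)
t(x, q) = 9 (t(x, q) = (4 - 1)² = 3² = 9)
-4*((-4 - 1*7) + t(5, 2)) = -4*((-4 - 1*7) + 9) = -4*((-4 - 7) + 9) = -4*(-11 + 9) = -4*(-2) = 8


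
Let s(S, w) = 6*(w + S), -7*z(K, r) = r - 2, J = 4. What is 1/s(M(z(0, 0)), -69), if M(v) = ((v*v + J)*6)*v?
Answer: -343/127602 ≈ -0.0026880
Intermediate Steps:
z(K, r) = 2/7 - r/7 (z(K, r) = -(r - 2)/7 = -(-2 + r)/7 = 2/7 - r/7)
M(v) = v*(24 + 6*v²) (M(v) = ((v*v + 4)*6)*v = ((v² + 4)*6)*v = ((4 + v²)*6)*v = (24 + 6*v²)*v = v*(24 + 6*v²))
s(S, w) = 6*S + 6*w (s(S, w) = 6*(S + w) = 6*S + 6*w)
1/s(M(z(0, 0)), -69) = 1/(6*(6*(2/7 - ⅐*0)*(4 + (2/7 - ⅐*0)²)) + 6*(-69)) = 1/(6*(6*(2/7 + 0)*(4 + (2/7 + 0)²)) - 414) = 1/(6*(6*(2/7)*(4 + (2/7)²)) - 414) = 1/(6*(6*(2/7)*(4 + 4/49)) - 414) = 1/(6*(6*(2/7)*(200/49)) - 414) = 1/(6*(2400/343) - 414) = 1/(14400/343 - 414) = 1/(-127602/343) = -343/127602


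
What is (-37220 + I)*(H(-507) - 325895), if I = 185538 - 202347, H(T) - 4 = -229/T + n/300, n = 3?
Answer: 892702272680497/50700 ≈ 1.7608e+10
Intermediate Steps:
H(T) = 401/100 - 229/T (H(T) = 4 + (-229/T + 3/300) = 4 + (-229/T + 3*(1/300)) = 4 + (-229/T + 1/100) = 4 + (1/100 - 229/T) = 401/100 - 229/T)
I = -16809
(-37220 + I)*(H(-507) - 325895) = (-37220 - 16809)*((401/100 - 229/(-507)) - 325895) = -54029*((401/100 - 229*(-1/507)) - 325895) = -54029*((401/100 + 229/507) - 325895) = -54029*(226207/50700 - 325895) = -54029*(-16522650293/50700) = 892702272680497/50700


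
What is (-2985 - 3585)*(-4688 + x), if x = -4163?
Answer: 58151070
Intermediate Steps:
(-2985 - 3585)*(-4688 + x) = (-2985 - 3585)*(-4688 - 4163) = -6570*(-8851) = 58151070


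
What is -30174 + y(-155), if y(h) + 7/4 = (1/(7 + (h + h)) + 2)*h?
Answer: -36948109/1212 ≈ -30485.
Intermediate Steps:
y(h) = -7/4 + h*(2 + 1/(7 + 2*h)) (y(h) = -7/4 + (1/(7 + (h + h)) + 2)*h = -7/4 + (1/(7 + 2*h) + 2)*h = -7/4 + (2 + 1/(7 + 2*h))*h = -7/4 + h*(2 + 1/(7 + 2*h)))
-30174 + y(-155) = -30174 + (-49 + 16*(-155)**2 + 46*(-155))/(4*(7 + 2*(-155))) = -30174 + (-49 + 16*24025 - 7130)/(4*(7 - 310)) = -30174 + (1/4)*(-49 + 384400 - 7130)/(-303) = -30174 + (1/4)*(-1/303)*377221 = -30174 - 377221/1212 = -36948109/1212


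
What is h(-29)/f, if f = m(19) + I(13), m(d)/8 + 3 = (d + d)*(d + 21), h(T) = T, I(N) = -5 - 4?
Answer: -29/12127 ≈ -0.0023914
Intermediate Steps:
I(N) = -9
m(d) = -24 + 16*d*(21 + d) (m(d) = -24 + 8*((d + d)*(d + 21)) = -24 + 8*((2*d)*(21 + d)) = -24 + 8*(2*d*(21 + d)) = -24 + 16*d*(21 + d))
f = 12127 (f = (-24 + 16*19**2 + 336*19) - 9 = (-24 + 16*361 + 6384) - 9 = (-24 + 5776 + 6384) - 9 = 12136 - 9 = 12127)
h(-29)/f = -29/12127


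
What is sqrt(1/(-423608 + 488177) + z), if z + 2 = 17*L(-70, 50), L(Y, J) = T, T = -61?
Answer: I*sqrt(4331752771110)/64569 ≈ 32.234*I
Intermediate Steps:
L(Y, J) = -61
z = -1039 (z = -2 + 17*(-61) = -2 - 1037 = -1039)
sqrt(1/(-423608 + 488177) + z) = sqrt(1/(-423608 + 488177) - 1039) = sqrt(1/64569 - 1039) = sqrt(-67087190/64569) = I*sqrt(4331752771110)/64569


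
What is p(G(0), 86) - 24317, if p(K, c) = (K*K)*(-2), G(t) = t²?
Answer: -24317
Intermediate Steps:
p(K, c) = -2*K² (p(K, c) = K²*(-2) = -2*K²)
p(G(0), 86) - 24317 = -2*(0²)² - 24317 = -2*0² - 24317 = -2*0 - 24317 = 0 - 24317 = -24317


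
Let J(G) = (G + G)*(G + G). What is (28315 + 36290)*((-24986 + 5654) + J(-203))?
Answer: 9400285920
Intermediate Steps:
J(G) = 4*G**2 (J(G) = (2*G)*(2*G) = 4*G**2)
(28315 + 36290)*((-24986 + 5654) + J(-203)) = (28315 + 36290)*((-24986 + 5654) + 4*(-203)**2) = 64605*(-19332 + 4*41209) = 64605*(-19332 + 164836) = 64605*145504 = 9400285920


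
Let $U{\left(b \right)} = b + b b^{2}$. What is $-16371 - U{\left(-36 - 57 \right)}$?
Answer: $788079$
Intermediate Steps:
$U{\left(b \right)} = b + b^{3}$
$-16371 - U{\left(-36 - 57 \right)} = -16371 - \left(\left(-36 - 57\right) + \left(-36 - 57\right)^{3}\right) = -16371 - \left(-93 + \left(-93\right)^{3}\right) = -16371 - \left(-93 - 804357\right) = -16371 - -804450 = -16371 + 804450 = 788079$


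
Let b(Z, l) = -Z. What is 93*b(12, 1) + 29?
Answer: -1087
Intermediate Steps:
93*b(12, 1) + 29 = 93*(-1*12) + 29 = 93*(-12) + 29 = -1116 + 29 = -1087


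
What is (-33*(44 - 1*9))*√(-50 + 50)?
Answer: 0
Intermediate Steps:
(-33*(44 - 1*9))*√(-50 + 50) = (-33*(44 - 9))*√0 = -33*35*0 = -1155*0 = 0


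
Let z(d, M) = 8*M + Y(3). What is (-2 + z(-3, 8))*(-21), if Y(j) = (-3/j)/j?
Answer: -1295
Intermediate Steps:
Y(j) = -3/j²
z(d, M) = -⅓ + 8*M (z(d, M) = 8*M - 3/3² = 8*M - 3*⅑ = 8*M - ⅓ = -⅓ + 8*M)
(-2 + z(-3, 8))*(-21) = (-2 + (-⅓ + 8*8))*(-21) = (-2 + (-⅓ + 64))*(-21) = (-2 + 191/3)*(-21) = (185/3)*(-21) = -1295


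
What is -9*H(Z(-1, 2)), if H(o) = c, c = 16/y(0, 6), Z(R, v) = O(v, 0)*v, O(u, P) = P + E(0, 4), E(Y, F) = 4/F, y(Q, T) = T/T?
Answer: -144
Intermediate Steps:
y(Q, T) = 1
O(u, P) = 1 + P (O(u, P) = P + 4/4 = P + 4*(¼) = P + 1 = 1 + P)
Z(R, v) = v (Z(R, v) = (1 + 0)*v = 1*v = v)
c = 16 (c = 16/1 = 16*1 = 16)
H(o) = 16
-9*H(Z(-1, 2)) = -9*16 = -1*144 = -144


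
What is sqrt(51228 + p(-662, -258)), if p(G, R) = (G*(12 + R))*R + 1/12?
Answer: I*sqrt(1510725165)/6 ≈ 6478.0*I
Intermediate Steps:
p(G, R) = 1/12 + G*R*(12 + R) (p(G, R) = G*R*(12 + R) + 1/12 = 1/12 + G*R*(12 + R))
sqrt(51228 + p(-662, -258)) = sqrt(51228 + (1/12 - 662*(-258)**2 + 12*(-662)*(-258))) = sqrt(51228 + (1/12 - 662*66564 + 2049552)) = sqrt(51228 + (1/12 - 44065368 + 2049552)) = sqrt(51228 - 504189791/12) = sqrt(-503575055/12) = I*sqrt(1510725165)/6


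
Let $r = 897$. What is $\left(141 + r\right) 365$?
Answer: $378870$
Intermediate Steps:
$\left(141 + r\right) 365 = \left(141 + 897\right) 365 = 1038 \cdot 365 = 378870$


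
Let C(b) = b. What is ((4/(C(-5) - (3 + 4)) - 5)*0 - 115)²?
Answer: 13225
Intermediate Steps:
((4/(C(-5) - (3 + 4)) - 5)*0 - 115)² = ((4/(-5 - (3 + 4)) - 5)*0 - 115)² = ((4/(-5 - 1*7) - 5)*0 - 115)² = ((4/(-5 - 7) - 5)*0 - 115)² = ((4/(-12) - 5)*0 - 115)² = ((4*(-1/12) - 5)*0 - 115)² = ((-⅓ - 5)*0 - 115)² = (-16/3*0 - 115)² = (0 - 115)² = (-115)² = 13225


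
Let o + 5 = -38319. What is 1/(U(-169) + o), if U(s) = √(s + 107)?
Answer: -19162/734364519 - I*√62/1468729038 ≈ -2.6093e-5 - 5.3611e-9*I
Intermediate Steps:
o = -38324 (o = -5 - 38319 = -38324)
U(s) = √(107 + s)
1/(U(-169) + o) = 1/(√(107 - 169) - 38324) = 1/(√(-62) - 38324) = 1/(I*√62 - 38324) = 1/(-38324 + I*√62)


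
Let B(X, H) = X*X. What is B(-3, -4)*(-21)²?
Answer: 3969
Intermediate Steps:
B(X, H) = X²
B(-3, -4)*(-21)² = (-3)²*(-21)² = 9*441 = 3969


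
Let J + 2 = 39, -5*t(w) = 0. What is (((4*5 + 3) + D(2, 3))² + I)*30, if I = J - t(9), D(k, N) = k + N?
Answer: 24630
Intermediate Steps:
D(k, N) = N + k
t(w) = 0 (t(w) = -⅕*0 = 0)
J = 37 (J = -2 + 39 = 37)
I = 37 (I = 37 - 1*0 = 37 + 0 = 37)
(((4*5 + 3) + D(2, 3))² + I)*30 = (((4*5 + 3) + (3 + 2))² + 37)*30 = (((20 + 3) + 5)² + 37)*30 = ((23 + 5)² + 37)*30 = (28² + 37)*30 = (784 + 37)*30 = 821*30 = 24630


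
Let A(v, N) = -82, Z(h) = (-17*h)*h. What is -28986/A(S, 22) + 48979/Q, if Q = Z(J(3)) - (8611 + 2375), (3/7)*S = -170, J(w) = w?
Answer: 159429388/456699 ≈ 349.09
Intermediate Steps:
S = -1190/3 (S = (7/3)*(-170) = -1190/3 ≈ -396.67)
Z(h) = -17*h²
Q = -11139 (Q = -17*3² - (8611 + 2375) = -17*9 - 1*10986 = -153 - 10986 = -11139)
-28986/A(S, 22) + 48979/Q = -28986/(-82) + 48979/(-11139) = -28986*(-1/82) + 48979*(-1/11139) = 14493/41 - 48979/11139 = 159429388/456699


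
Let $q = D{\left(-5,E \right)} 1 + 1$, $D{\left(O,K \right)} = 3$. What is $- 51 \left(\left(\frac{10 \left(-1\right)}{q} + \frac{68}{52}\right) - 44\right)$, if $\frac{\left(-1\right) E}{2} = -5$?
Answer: $\frac{59925}{26} \approx 2304.8$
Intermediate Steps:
$E = 10$ ($E = \left(-2\right) \left(-5\right) = 10$)
$q = 4$ ($q = 3 \cdot 1 + 1 = 3 + 1 = 4$)
$- 51 \left(\left(\frac{10 \left(-1\right)}{q} + \frac{68}{52}\right) - 44\right) = - 51 \left(\left(\frac{10 \left(-1\right)}{4} + \frac{68}{52}\right) - 44\right) = - 51 \left(\left(\left(-10\right) \frac{1}{4} + 68 \cdot \frac{1}{52}\right) - 44\right) = - 51 \left(\left(- \frac{5}{2} + \frac{17}{13}\right) - 44\right) = - 51 \left(- \frac{31}{26} - 44\right) = \left(-51\right) \left(- \frac{1175}{26}\right) = \frac{59925}{26}$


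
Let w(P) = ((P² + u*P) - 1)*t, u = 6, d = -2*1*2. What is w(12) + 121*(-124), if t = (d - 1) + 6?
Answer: -14789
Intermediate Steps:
d = -4 (d = -2*2 = -4)
t = 1 (t = (-4 - 1) + 6 = -5 + 6 = 1)
w(P) = -1 + P² + 6*P (w(P) = ((P² + 6*P) - 1)*1 = (-1 + P² + 6*P)*1 = -1 + P² + 6*P)
w(12) + 121*(-124) = (-1 + 12² + 6*12) + 121*(-124) = (-1 + 144 + 72) - 15004 = 215 - 15004 = -14789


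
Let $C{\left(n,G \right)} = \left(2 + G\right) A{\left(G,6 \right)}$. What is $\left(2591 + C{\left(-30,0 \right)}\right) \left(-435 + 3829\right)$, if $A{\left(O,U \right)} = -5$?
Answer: $8759914$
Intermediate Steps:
$C{\left(n,G \right)} = -10 - 5 G$ ($C{\left(n,G \right)} = \left(2 + G\right) \left(-5\right) = -10 - 5 G$)
$\left(2591 + C{\left(-30,0 \right)}\right) \left(-435 + 3829\right) = \left(2591 - 10\right) \left(-435 + 3829\right) = \left(2591 + \left(-10 + 0\right)\right) 3394 = \left(2591 - 10\right) 3394 = 2581 \cdot 3394 = 8759914$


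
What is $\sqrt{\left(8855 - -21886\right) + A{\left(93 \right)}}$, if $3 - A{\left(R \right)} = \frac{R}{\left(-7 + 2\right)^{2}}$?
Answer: $\frac{\sqrt{768507}}{5} \approx 175.33$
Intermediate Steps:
$A{\left(R \right)} = 3 - \frac{R}{25}$ ($A{\left(R \right)} = 3 - \frac{R}{\left(-7 + 2\right)^{2}} = 3 - \frac{R}{\left(-5\right)^{2}} = 3 - \frac{R}{25}$)
$\sqrt{\left(8855 - -21886\right) + A{\left(93 \right)}} = \sqrt{\left(8855 - -21886\right) + \left(3 - \frac{93}{25}\right)} = \sqrt{\left(8855 + 21886\right) + \left(3 - \frac{93}{25}\right)} = \sqrt{30741 - \frac{18}{25}} = \sqrt{\frac{768507}{25}} = \frac{\sqrt{768507}}{5}$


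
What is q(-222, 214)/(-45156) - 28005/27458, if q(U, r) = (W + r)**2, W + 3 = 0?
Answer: -1243525699/619946724 ≈ -2.0059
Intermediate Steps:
W = -3 (W = -3 + 0 = -3)
q(U, r) = (-3 + r)**2
q(-222, 214)/(-45156) - 28005/27458 = (-3 + 214)**2/(-45156) - 28005/27458 = 211**2*(-1/45156) - 28005*1/27458 = 44521*(-1/45156) - 28005/27458 = -44521/45156 - 28005/27458 = -1243525699/619946724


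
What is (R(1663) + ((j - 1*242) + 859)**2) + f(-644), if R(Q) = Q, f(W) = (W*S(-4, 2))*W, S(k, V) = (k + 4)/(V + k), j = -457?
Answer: 27263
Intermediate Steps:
S(k, V) = (4 + k)/(V + k)
f(W) = 0 (f(W) = (W*((4 - 4)/(2 - 4)))*W = (W*(0/(-2)))*W = (W*(-1/2*0))*W = (W*0)*W = 0*W = 0)
(R(1663) + ((j - 1*242) + 859)**2) + f(-644) = (1663 + ((-457 - 1*242) + 859)**2) + 0 = (1663 + ((-457 - 242) + 859)**2) + 0 = (1663 + (-699 + 859)**2) + 0 = (1663 + 160**2) + 0 = (1663 + 25600) + 0 = 27263 + 0 = 27263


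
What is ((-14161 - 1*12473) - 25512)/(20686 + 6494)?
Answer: -2897/1510 ≈ -1.9185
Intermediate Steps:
((-14161 - 1*12473) - 25512)/(20686 + 6494) = ((-14161 - 12473) - 25512)/27180 = (-26634 - 25512)*(1/27180) = -52146*1/27180 = -2897/1510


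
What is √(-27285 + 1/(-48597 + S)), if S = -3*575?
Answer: I*√69093906068262/50322 ≈ 165.18*I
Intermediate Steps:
S = -1725
√(-27285 + 1/(-48597 + S)) = √(-27285 + 1/(-48597 - 1725)) = √(-27285 + 1/(-50322)) = √(-27285 - 1/50322) = √(-1373035771/50322) = I*√69093906068262/50322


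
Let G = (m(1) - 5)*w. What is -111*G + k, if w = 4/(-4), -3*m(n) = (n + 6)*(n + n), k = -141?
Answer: -1214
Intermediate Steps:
m(n) = -2*n*(6 + n)/3 (m(n) = -(n + 6)*(n + n)/3 = -(6 + n)*2*n/3 = -2*n*(6 + n)/3)
w = -1 (w = 4*(-¼) = -1)
G = 29/3 (G = (-⅔*1*(6 + 1) - 5)*(-1) = (-⅔*1*7 - 5)*(-1) = (-14/3 - 5)*(-1) = -29/3*(-1) = 29/3 ≈ 9.6667)
-111*G + k = -111*29/3 - 141 = -1073 - 141 = -1214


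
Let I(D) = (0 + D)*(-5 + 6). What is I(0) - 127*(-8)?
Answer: 1016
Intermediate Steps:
I(D) = D (I(D) = D*1 = D)
I(0) - 127*(-8) = 0 - 127*(-8) = 0 + 1016 = 1016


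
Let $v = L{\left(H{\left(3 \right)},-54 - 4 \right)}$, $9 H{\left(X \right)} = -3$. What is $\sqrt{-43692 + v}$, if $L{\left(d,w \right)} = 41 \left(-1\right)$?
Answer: $i \sqrt{43733} \approx 209.12 i$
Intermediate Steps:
$H{\left(X \right)} = - \frac{1}{3}$ ($H{\left(X \right)} = \frac{1}{9} \left(-3\right) = - \frac{1}{3}$)
$L{\left(d,w \right)} = -41$
$v = -41$
$\sqrt{-43692 + v} = \sqrt{-43692 - 41} = \sqrt{-43733} = i \sqrt{43733}$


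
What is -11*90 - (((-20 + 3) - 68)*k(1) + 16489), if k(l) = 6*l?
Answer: -16969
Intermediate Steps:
-11*90 - (((-20 + 3) - 68)*k(1) + 16489) = -11*90 - (((-20 + 3) - 68)*(6*1) + 16489) = -990 - ((-17 - 68)*6 + 16489) = -990 - (-85*6 + 16489) = -990 - (-510 + 16489) = -990 - 1*15979 = -990 - 15979 = -16969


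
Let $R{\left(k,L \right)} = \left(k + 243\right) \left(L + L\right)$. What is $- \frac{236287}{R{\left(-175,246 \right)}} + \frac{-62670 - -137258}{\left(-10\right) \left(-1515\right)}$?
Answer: $- \frac{180721987}{84476400} \approx -2.1393$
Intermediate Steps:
$R{\left(k,L \right)} = 2 L \left(243 + k\right)$ ($R{\left(k,L \right)} = \left(243 + k\right) 2 L = 2 L \left(243 + k\right)$)
$- \frac{236287}{R{\left(-175,246 \right)}} + \frac{-62670 - -137258}{\left(-10\right) \left(-1515\right)} = - \frac{236287}{2 \cdot 246 \left(243 - 175\right)} + \frac{-62670 - -137258}{\left(-10\right) \left(-1515\right)} = - \frac{236287}{2 \cdot 246 \cdot 68} + \frac{-62670 + 137258}{15150} = - \frac{236287}{33456} + 74588 \cdot \frac{1}{15150} = \left(-236287\right) \frac{1}{33456} + \frac{37294}{7575} = - \frac{236287}{33456} + \frac{37294}{7575} = - \frac{180721987}{84476400}$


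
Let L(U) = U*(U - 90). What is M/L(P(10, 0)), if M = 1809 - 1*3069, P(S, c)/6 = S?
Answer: 7/10 ≈ 0.70000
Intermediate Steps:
P(S, c) = 6*S
L(U) = U*(-90 + U)
M = -1260 (M = 1809 - 3069 = -1260)
M/L(P(10, 0)) = -1260*1/(60*(-90 + 6*10)) = -1260*1/(60*(-90 + 60)) = -1260/(60*(-30)) = -1260/(-1800) = -1260*(-1/1800) = 7/10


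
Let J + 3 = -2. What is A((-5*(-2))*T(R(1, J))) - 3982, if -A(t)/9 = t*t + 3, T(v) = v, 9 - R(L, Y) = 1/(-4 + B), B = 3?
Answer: -94009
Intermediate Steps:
J = -5 (J = -3 - 2 = -5)
R(L, Y) = 10 (R(L, Y) = 9 - 1/(-4 + 3) = 9 - 1/(-1) = 9 - 1*(-1) = 9 + 1 = 10)
A(t) = -27 - 9*t² (A(t) = -9*(t*t + 3) = -9*(t² + 3) = -9*(3 + t²) = -27 - 9*t²)
A((-5*(-2))*T(R(1, J))) - 3982 = (-27 - 9*(-5*(-2)*10)²) - 3982 = (-27 - 9*(10*10)²) - 3982 = (-27 - 9*100²) - 3982 = (-27 - 9*10000) - 3982 = (-27 - 90000) - 3982 = -90027 - 3982 = -94009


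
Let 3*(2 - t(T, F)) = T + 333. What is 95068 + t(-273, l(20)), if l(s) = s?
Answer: 95050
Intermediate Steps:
t(T, F) = -109 - T/3 (t(T, F) = 2 - (T + 333)/3 = 2 - (333 + T)/3 = 2 + (-111 - T/3) = -109 - T/3)
95068 + t(-273, l(20)) = 95068 + (-109 - ⅓*(-273)) = 95068 + (-109 + 91) = 95068 - 18 = 95050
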